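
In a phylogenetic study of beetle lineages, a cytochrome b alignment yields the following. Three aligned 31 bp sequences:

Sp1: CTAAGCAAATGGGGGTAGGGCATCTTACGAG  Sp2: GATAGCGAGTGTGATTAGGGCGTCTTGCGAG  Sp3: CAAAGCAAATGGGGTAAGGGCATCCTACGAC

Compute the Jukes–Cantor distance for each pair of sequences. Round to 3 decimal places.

d(Sp1,Sp2) = 0.422, d(Sp1,Sp3) = 0.182, d(Sp2,Sp3) = 0.481

Sp1–Sp2: 10/31 sites differ → p ≈ 0.322581, d = −0.75 ln(1 − 0.430108) = 0.421731 ≈ 0.422.
Sp1–Sp3: 5/31 sites differ → p ≈ 0.16129, d = −0.75 ln(1 − 0.215053) = 0.181604 ≈ 0.182.
Sp2–Sp3: 11/31 sites differ → p ≈ 0.354839, d = −0.75 ln(1 − 0.473119) = 0.480585 ≈ 0.481.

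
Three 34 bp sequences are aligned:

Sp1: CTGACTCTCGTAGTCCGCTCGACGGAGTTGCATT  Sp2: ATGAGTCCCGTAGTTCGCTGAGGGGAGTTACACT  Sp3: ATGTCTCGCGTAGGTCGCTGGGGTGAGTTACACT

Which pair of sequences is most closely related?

Sp1–Sp2: 10/34 differ, p = 0.294, d = 0.373.
Sp1–Sp3: 11/34 differ, p = 0.324, d = 0.423.
Sp2–Sp3: 6/34 differ, p = 0.176, d = 0.201.
The smallest distance is between Sp2 and Sp3.

Sp2 and Sp3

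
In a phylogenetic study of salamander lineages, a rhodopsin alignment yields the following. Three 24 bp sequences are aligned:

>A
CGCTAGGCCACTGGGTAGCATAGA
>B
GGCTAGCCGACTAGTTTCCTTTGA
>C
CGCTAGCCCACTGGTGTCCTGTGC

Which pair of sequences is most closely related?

B and C

A–B: 9/24 differ, p = 0.375, d = 0.520.
A–C: 9/24 differ, p = 0.375, d = 0.520.
B–C: 6/24 differ, p = 0.250, d = 0.304.
The smallest distance is between B and C.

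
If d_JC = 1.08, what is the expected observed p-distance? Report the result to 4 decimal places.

p = (3/4)(1 − e^(−4d/3)) = 0.75 × (1 − e^(-1.44)) = 0.75 × (1 − 0.236928) = 0.572304.

0.5723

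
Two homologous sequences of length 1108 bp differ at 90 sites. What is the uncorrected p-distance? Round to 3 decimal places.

p = 90/1108 = 0.081227… ≈ 0.081 (to 3 d.p.).

0.081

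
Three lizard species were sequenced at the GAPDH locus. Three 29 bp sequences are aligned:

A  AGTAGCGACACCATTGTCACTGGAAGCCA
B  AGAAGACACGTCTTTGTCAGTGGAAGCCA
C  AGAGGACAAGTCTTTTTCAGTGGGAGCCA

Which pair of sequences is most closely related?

A–B: 7/29 differ, p = 0.241, d = 0.291.
A–C: 11/29 differ, p = 0.379, d = 0.529.
B–C: 4/29 differ, p = 0.138, d = 0.152.
The smallest distance is between B and C.

B and C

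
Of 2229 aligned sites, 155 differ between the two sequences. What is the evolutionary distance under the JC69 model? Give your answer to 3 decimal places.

p = 155/2229 ≈ 0.069538.
d = −(3/4) ln(1 − 4p/3) = −0.75 ln(1 − 0.092717) = −0.75 ln(0.907283)
  = −0.75 × (-0.097301) = 0.072976 substitutions/site.

0.073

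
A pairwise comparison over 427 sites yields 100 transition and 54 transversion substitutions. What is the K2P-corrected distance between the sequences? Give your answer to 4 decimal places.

P = 100/427 ≈ 0.234192 and Q = 54/427 ≈ 0.126464.
Under the Kimura two-parameter model, d = −½ ln(1 − 2P − Q) − ¼ ln(1 − 2Q).
1 − 2P − Q = 0.405152, giving −½ ln(0.405152) = 0.451746.
1 − 2Q = 0.747072, giving −¼ ln(0.747072) = 0.072898.
d = 0.451746 + 0.072898 = 0.524644.

0.5246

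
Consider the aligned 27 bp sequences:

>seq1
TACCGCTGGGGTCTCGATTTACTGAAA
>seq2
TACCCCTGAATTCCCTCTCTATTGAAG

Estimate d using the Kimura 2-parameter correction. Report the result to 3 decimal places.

0.537

Of 27 sites, 6 differences are transitions and 4 are transversions, so P = 6/27 ≈ 0.222222 and Q = 4/27 ≈ 0.148148.
Under the Kimura two-parameter model, d = −½ ln(1 − 2P − Q) − ¼ ln(1 − 2Q).
1 − 2P − Q = 0.407408, giving −½ ln(0.407408) = 0.448970.
1 − 2Q = 0.703704, giving −¼ ln(0.703704) = 0.087849.
d = 0.448970 + 0.087849 = 0.536819.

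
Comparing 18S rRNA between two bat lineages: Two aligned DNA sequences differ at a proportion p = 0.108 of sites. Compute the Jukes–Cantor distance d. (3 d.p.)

0.117

d = −(3/4) ln(1 − 4p/3) = −0.75 ln(1 − 0.144) = −0.75 ln(0.856)
  = −0.75 × (-0.155485) = 0.116614 substitutions/site.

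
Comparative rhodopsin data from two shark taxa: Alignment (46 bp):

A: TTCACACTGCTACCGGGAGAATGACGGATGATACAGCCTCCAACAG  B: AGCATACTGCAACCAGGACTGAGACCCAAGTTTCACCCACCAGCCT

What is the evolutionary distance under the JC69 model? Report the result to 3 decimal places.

The sequences differ at 19 of 46 sites, so p = 19/46 ≈ 0.413043.
d = −(3/4) ln(1 − 4p/3) = −0.75 ln(1 − 0.550724) = −0.75 ln(0.449276)
  = −0.75 × (-0.800118) = 0.600089 substitutions/site.

0.600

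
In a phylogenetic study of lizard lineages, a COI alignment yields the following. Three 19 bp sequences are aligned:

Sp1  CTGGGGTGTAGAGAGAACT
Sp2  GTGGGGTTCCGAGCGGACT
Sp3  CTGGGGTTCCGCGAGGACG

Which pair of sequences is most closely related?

Sp1–Sp2: 6/19 differ, p = 0.316, d = 0.410.
Sp1–Sp3: 6/19 differ, p = 0.316, d = 0.410.
Sp2–Sp3: 4/19 differ, p = 0.211, d = 0.247.
The smallest distance is between Sp2 and Sp3.

Sp2 and Sp3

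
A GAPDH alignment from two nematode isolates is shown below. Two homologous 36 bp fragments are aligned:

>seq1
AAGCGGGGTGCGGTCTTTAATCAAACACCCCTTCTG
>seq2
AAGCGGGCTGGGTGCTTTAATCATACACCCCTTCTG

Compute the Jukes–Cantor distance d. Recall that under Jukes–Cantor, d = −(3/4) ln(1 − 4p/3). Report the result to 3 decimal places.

The sequences differ at 5 of 36 sites (8, 11, 13, 14, 24), so p = 5/36 ≈ 0.138889.
d = −(3/4) ln(1 − 4p/3) = −0.75 ln(1 − 0.185185) = −0.75 ln(0.814815)
  = −0.75 × (-0.204794) = 0.153596 substitutions/site.

0.154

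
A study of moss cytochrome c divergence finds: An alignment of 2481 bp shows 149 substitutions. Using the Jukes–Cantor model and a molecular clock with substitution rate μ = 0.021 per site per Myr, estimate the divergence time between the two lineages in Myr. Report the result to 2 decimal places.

1.49

p = 149/2481 ≈ 0.060056.
d = −(3/4) ln(1 − 4p/3) = −0.75 ln(1 − 0.080075) = −0.75 ln(0.919925)
  = −0.75 × (-0.083463) = 0.062597 substitutions/site.
Under a molecular clock d = 2μt, so t = d/(2μ) = 0.062597 / (2 × 0.021) = 1.49 Myr.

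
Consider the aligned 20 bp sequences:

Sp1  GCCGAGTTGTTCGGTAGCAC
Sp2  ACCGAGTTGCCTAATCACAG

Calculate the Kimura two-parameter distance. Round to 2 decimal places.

0.86

Of 20 sites, 7 differences are transitions and 2 are transversions, so P = 7/20 = 0.35 and Q = 2/20 = 0.1.
Under the Kimura two-parameter model, d = −½ ln(1 − 2P − Q) − ¼ ln(1 − 2Q).
1 − 2P − Q = 0.2, giving −½ ln(0.2) = 0.804719.
1 − 2Q = 0.8, giving −¼ ln(0.8) = 0.055786.
d = 0.804719 + 0.055786 = 0.860505.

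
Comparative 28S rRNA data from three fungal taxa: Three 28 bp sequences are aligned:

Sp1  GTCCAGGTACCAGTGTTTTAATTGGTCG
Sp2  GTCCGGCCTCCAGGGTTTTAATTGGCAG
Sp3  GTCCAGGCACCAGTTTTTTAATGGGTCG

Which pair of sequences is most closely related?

Sp1–Sp2: 7/28 differ, p = 0.250, d = 0.304.
Sp1–Sp3: 3/28 differ, p = 0.107, d = 0.116.
Sp2–Sp3: 8/28 differ, p = 0.286, d = 0.360.
The smallest distance is between Sp1 and Sp3.

Sp1 and Sp3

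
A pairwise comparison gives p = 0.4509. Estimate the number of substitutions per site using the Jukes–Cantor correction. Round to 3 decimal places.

d = −(3/4) ln(1 − 4p/3) = −0.75 ln(1 − 0.6012) = −0.75 ln(0.3988)
  = −0.75 × (-0.919295) = 0.689471 substitutions/site.

0.689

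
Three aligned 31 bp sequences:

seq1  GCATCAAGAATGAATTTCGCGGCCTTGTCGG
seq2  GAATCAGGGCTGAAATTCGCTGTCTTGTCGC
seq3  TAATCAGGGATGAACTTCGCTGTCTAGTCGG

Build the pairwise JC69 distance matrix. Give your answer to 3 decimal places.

seq1–seq2: 8/31 sites differ → p ≈ 0.258065, d = −0.75 ln(1 − 0.344087) = 0.316295 ≈ 0.316.
seq1–seq3: 8/31 sites differ → p ≈ 0.258065, d = −0.75 ln(1 − 0.344087) = 0.316295 ≈ 0.316.
seq2–seq3: 5/31 sites differ → p ≈ 0.16129, d = −0.75 ln(1 − 0.215053) = 0.181604 ≈ 0.182.

d(seq1,seq2) = 0.316, d(seq1,seq3) = 0.316, d(seq2,seq3) = 0.182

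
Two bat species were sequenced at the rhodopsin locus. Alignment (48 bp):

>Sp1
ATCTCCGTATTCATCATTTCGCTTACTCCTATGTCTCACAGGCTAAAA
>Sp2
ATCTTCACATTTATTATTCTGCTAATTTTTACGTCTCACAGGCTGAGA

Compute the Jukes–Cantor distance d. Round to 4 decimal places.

The sequences differ at 14 of 48 sites, so p = 14/48 ≈ 0.291667.
d = −(3/4) ln(1 − 4p/3) = −0.75 ln(1 − 0.388889) = −0.75 ln(0.611111)
  = −0.75 × (-0.492477) = 0.369358 substitutions/site.

0.3694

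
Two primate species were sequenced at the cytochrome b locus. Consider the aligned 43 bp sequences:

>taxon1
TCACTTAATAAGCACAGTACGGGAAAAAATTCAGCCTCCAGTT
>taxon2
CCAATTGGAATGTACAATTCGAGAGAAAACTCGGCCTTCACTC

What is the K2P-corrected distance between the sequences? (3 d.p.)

0.560

Of 43 sites, 11 differences are transitions and 5 are transversions, so P = 11/43 ≈ 0.255814 and Q = 5/43 ≈ 0.116279.
Under the Kimura two-parameter model, d = −½ ln(1 − 2P − Q) − ¼ ln(1 − 2Q).
1 − 2P − Q = 0.372093, giving −½ ln(0.372093) = 0.494306.
1 − 2Q = 0.767442, giving −¼ ln(0.767442) = 0.066173.
d = 0.494306 + 0.066173 = 0.560479.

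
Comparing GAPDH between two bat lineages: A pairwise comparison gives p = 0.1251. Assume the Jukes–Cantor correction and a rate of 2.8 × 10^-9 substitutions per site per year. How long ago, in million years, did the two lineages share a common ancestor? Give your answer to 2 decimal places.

d = −(3/4) ln(1 − 4p/3) = −0.75 ln(1 − 0.1668) = −0.75 ln(0.8332)
  = −0.75 × (-0.182482) = 0.136862 substitutions/site.
Under a molecular clock d = 2μt, so t = d/(2μ) = 0.136862 / (2 × 2.8 × 10^-9) = 24.44 million years.

24.44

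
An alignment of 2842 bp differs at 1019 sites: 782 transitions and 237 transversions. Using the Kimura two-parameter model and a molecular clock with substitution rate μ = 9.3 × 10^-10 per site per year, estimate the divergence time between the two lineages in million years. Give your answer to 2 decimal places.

P = 782/2842 ≈ 0.275158 and Q = 237/2842 ≈ 0.083392.
Under the Kimura two-parameter model, d = −½ ln(1 − 2P − Q) − ¼ ln(1 − 2Q).
1 − 2P − Q = 0.366292, giving −½ ln(0.366292) = 0.502162.
1 − 2Q = 0.833216, giving −¼ ln(0.833216) = 0.045616.
d = 0.502162 + 0.045616 = 0.547778.
Under a molecular clock d = 2μt, so t = d/(2μ) = 0.547778 / (2 × 9.3 × 10^-10) = 294.50 million years.

294.50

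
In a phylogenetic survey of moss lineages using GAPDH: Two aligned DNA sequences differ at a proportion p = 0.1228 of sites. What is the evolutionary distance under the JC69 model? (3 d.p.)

d = −(3/4) ln(1 − 4p/3) = −0.75 ln(1 − 0.163733) = −0.75 ln(0.836267)
  = −0.75 × (-0.178807) = 0.134105 substitutions/site.

0.134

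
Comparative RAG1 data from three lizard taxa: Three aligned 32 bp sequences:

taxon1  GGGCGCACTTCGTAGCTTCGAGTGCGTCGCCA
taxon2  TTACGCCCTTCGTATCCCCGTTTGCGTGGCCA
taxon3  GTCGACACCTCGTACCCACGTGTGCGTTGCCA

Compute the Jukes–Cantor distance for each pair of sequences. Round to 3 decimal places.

d(taxon1,taxon2) = 0.404, d(taxon1,taxon3) = 0.404, d(taxon2,taxon3) = 0.404

taxon1–taxon2: 10/32 sites differ → p = 0.3125, d = −0.75 ln(1 − 0.416667) = 0.404248 ≈ 0.404.
taxon1–taxon3: 10/32 sites differ → p = 0.3125, d = −0.75 ln(1 − 0.416667) = 0.404248 ≈ 0.404.
taxon2–taxon3: 10/32 sites differ → p = 0.3125, d = −0.75 ln(1 − 0.416667) = 0.404248 ≈ 0.404.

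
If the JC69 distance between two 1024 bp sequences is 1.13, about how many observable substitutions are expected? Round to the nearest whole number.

598

Invert JC69: p = (3/4)(1 − e^(−4d/3)) = 0.75 × (1 − e^(-1.506667)) = 0.75 × (1 − 0.221647) = 0.583765.
Expected differing sites = pL ≈ 0.583765 × 1024 = 597.77536 ≈ 598.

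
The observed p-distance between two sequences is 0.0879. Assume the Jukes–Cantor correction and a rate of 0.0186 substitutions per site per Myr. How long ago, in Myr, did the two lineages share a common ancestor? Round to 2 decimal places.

2.51

d = −(3/4) ln(1 − 4p/3) = −0.75 ln(1 − 0.1172) = −0.75 ln(0.8828)
  = −0.75 × (-0.124657) = 0.093493 substitutions/site.
Under a molecular clock d = 2μt, so t = d/(2μ) = 0.093493 / (2 × 0.0186) = 2.51 Myr.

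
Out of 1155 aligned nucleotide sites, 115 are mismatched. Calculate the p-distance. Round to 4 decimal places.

p = 115/1155 = 0.099567… ≈ 0.0996 (to 4 d.p.).

0.0996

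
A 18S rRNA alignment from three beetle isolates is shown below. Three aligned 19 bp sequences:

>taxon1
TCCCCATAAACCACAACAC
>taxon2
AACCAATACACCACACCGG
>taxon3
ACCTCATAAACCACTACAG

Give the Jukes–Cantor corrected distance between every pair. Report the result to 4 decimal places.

taxon1–taxon2: 7/19 sites differ → p ≈ 0.368421, d = −0.75 ln(1 − 0.491228) = 0.506816 ≈ 0.5068.
taxon1–taxon3: 4/19 sites differ → p ≈ 0.210526, d = −0.75 ln(1 − 0.280701) = 0.247109 ≈ 0.2471.
taxon2–taxon3: 7/19 sites differ → p ≈ 0.368421, d = −0.75 ln(1 − 0.491228) = 0.506816 ≈ 0.5068.

d(taxon1,taxon2) = 0.5068, d(taxon1,taxon3) = 0.2471, d(taxon2,taxon3) = 0.5068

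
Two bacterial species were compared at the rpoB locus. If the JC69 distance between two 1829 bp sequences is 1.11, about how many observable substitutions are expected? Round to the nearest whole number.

Invert JC69: p = (3/4)(1 − e^(−4d/3)) = 0.75 × (1 − e^(-1.48)) = 0.75 × (1 − 0.227638) = 0.579272.
Expected differing sites = pL ≈ 0.579272 × 1829 = 1059.488488 ≈ 1059.

1059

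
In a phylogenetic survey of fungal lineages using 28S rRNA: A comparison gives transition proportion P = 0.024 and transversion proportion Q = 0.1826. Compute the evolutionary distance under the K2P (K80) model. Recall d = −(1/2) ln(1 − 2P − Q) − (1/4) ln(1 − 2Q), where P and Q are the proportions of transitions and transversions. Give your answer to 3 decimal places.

Under the Kimura two-parameter model, d = −½ ln(1 − 2P − Q) − ¼ ln(1 − 2Q).
1 − 2P − Q = 0.7694, giving −½ ln(0.7694) = 0.131072.
1 − 2Q = 0.6348, giving −¼ ln(0.6348) = 0.113611.
d = 0.131072 + 0.113611 = 0.244683.

0.245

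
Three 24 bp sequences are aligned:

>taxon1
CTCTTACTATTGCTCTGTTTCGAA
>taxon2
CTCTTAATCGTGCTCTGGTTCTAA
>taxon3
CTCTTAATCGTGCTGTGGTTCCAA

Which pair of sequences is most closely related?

taxon1–taxon2: 5/24 differ, p = 0.208, d = 0.244.
taxon1–taxon3: 6/24 differ, p = 0.250, d = 0.304.
taxon2–taxon3: 2/24 differ, p = 0.083, d = 0.088.
The smallest distance is between taxon2 and taxon3.

taxon2 and taxon3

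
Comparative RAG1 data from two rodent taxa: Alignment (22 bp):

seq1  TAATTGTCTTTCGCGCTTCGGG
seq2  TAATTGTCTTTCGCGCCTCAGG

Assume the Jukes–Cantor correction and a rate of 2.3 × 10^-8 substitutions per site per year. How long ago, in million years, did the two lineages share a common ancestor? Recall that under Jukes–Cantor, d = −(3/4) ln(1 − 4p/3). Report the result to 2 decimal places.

The sequences differ at 2 of 22 sites (17, 20), so p = 2/22 ≈ 0.090909.
d = −(3/4) ln(1 − 4p/3) = −0.75 ln(1 − 0.121212) = −0.75 ln(0.878788)
  = −0.75 × (-0.129212) = 0.096909 substitutions/site.
Under a molecular clock d = 2μt, so t = d/(2μ) = 0.096909 / (2 × 2.3 × 10^-8) = 2.11 million years.

2.11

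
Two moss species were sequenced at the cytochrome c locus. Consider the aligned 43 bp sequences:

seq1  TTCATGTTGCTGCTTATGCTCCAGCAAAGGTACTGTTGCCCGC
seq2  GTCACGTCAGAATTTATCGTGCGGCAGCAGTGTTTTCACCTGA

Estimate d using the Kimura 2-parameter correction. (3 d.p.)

0.976

Of 43 sites, 13 differences are transitions and 9 are transversions, so P = 13/43 ≈ 0.302326 and Q = 9/43 ≈ 0.209302.
Under the Kimura two-parameter model, d = −½ ln(1 − 2P − Q) − ¼ ln(1 − 2Q).
1 − 2P − Q = 0.186046, giving −½ ln(0.186046) = 0.840881.
1 − 2Q = 0.581396, giving −¼ ln(0.581396) = 0.135581.
d = 0.840881 + 0.135581 = 0.976462.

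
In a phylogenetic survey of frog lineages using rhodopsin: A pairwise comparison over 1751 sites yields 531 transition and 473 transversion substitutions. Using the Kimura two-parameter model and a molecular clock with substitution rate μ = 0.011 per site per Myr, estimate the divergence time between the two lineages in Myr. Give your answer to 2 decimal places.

56.39

P = 531/1751 ≈ 0.303255 and Q = 473/1751 ≈ 0.270131.
Under the Kimura two-parameter model, d = −½ ln(1 − 2P − Q) − ¼ ln(1 − 2Q).
1 − 2P − Q = 0.123359, giving −½ ln(0.123359) = 1.046328.
1 − 2Q = 0.459738, giving −¼ ln(0.459738) = 0.194275.
d = 1.046328 + 0.194275 = 1.240603.
Under a molecular clock d = 2μt, so t = d/(2μ) = 1.240603 / (2 × 0.011) = 56.39 Myr.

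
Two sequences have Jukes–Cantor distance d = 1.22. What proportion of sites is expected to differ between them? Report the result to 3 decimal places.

p = (3/4)(1 − e^(−4d/3)) = 0.75 × (1 − e^(-1.626667)) = 0.75 × (1 − 0.196584) = 0.602562.

0.603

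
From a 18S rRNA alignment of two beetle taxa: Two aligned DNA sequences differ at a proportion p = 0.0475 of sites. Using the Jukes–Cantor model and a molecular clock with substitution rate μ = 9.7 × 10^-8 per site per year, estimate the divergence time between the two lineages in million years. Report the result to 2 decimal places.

0.25

d = −(3/4) ln(1 − 4p/3) = −0.75 ln(1 − 0.063333) = −0.75 ln(0.936667)
  = −0.75 × (-0.065427) = 0.049070 substitutions/site.
Under a molecular clock d = 2μt, so t = d/(2μ) = 0.049070 / (2 × 9.7 × 10^-8) = 0.25 million years.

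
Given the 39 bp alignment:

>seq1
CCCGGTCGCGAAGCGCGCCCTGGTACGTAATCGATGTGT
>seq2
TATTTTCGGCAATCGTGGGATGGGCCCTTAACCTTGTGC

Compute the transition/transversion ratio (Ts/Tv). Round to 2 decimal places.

0.25

Transitions are A↔G and C↔T; transversions are all other mismatches.
Transitions: 4. Transversions: 16.
R = 4/16 = 0.25.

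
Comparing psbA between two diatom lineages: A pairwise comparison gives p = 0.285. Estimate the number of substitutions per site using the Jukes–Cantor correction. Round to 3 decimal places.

0.359

d = −(3/4) ln(1 − 4p/3) = −0.75 ln(1 − 0.38) = −0.75 ln(0.62)
  = −0.75 × (-0.478036) = 0.358527 substitutions/site.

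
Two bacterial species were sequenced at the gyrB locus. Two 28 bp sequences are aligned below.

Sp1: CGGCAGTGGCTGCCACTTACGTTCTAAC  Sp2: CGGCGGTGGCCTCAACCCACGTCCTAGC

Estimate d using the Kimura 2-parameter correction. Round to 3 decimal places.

Of 28 sites, 6 differences are transitions and 2 are transversions, so P = 6/28 ≈ 0.214286 and Q = 2/28 ≈ 0.071429.
Under the Kimura two-parameter model, d = −½ ln(1 − 2P − Q) − ¼ ln(1 − 2Q).
1 − 2P − Q = 0.499999, giving −½ ln(0.499999) = 0.346575.
1 − 2Q = 0.857142, giving −¼ ln(0.857142) = 0.038538.
d = 0.346575 + 0.038538 = 0.385113.

0.385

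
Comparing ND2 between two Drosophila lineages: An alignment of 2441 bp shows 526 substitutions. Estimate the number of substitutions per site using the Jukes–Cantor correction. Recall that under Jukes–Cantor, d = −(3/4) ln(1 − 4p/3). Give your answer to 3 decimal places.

p = 526/2441 ≈ 0.215485.
d = −(3/4) ln(1 − 4p/3) = −0.75 ln(1 − 0.287313) = −0.75 ln(0.712687)
  = −0.75 × (-0.338713) = 0.254035 substitutions/site.

0.254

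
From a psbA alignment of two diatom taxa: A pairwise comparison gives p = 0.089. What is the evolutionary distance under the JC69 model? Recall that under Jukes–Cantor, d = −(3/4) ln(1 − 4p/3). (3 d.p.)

0.095

d = −(3/4) ln(1 − 4p/3) = −0.75 ln(1 − 0.118667) = −0.75 ln(0.881333)
  = −0.75 × (-0.126320) = 0.094740 substitutions/site.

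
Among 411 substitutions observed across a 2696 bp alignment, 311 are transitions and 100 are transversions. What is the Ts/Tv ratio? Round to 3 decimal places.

3.110

R = 311/100 = 3.110.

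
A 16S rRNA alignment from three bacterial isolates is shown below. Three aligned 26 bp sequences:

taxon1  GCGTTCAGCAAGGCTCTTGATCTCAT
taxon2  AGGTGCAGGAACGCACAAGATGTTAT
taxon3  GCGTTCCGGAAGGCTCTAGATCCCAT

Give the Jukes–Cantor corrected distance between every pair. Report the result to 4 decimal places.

taxon1–taxon2: 10/26 sites differ → p ≈ 0.384615, d = −0.75 ln(1 − 0.51282) = 0.539341 ≈ 0.5393.
taxon1–taxon3: 4/26 sites differ → p ≈ 0.153846, d = −0.75 ln(1 − 0.205128) = 0.172181 ≈ 0.1722.
taxon2–taxon3: 10/26 sites differ → p ≈ 0.384615, d = −0.75 ln(1 − 0.51282) = 0.539341 ≈ 0.5393.

d(taxon1,taxon2) = 0.5393, d(taxon1,taxon3) = 0.1722, d(taxon2,taxon3) = 0.5393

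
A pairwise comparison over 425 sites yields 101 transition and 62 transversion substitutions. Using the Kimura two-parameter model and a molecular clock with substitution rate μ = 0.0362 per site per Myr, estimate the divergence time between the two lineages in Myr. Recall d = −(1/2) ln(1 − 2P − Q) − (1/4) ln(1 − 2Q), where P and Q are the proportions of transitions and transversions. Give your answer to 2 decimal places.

7.89

P = 101/425 ≈ 0.237647 and Q = 62/425 ≈ 0.145882.
Under the Kimura two-parameter model, d = −½ ln(1 − 2P − Q) − ¼ ln(1 − 2Q).
1 − 2P − Q = 0.378824, giving −½ ln(0.378824) = 0.485342.
1 − 2Q = 0.708236, giving −¼ ln(0.708236) = 0.086244.
d = 0.485342 + 0.086244 = 0.571586.
Under a molecular clock d = 2μt, so t = d/(2μ) = 0.571586 / (2 × 0.0362) = 7.89 Myr.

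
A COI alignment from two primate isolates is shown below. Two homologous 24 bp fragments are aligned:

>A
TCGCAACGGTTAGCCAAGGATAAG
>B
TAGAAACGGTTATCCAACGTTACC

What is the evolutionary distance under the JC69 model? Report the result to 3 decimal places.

0.369

The sequences differ at 7 of 24 sites (2, 4, 13, 18, 20, 23, 24), so p = 7/24 ≈ 0.291667.
d = −(3/4) ln(1 − 4p/3) = −0.75 ln(1 − 0.388889) = −0.75 ln(0.611111)
  = −0.75 × (-0.492477) = 0.369358 substitutions/site.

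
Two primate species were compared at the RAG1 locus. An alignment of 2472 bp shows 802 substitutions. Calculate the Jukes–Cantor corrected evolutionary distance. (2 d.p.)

p = 802/2472 ≈ 0.324434.
d = −(3/4) ln(1 − 4p/3) = −0.75 ln(1 − 0.432579) = −0.75 ln(0.567421)
  = −0.75 × (-0.566654) = 0.424991 substitutions/site.

0.42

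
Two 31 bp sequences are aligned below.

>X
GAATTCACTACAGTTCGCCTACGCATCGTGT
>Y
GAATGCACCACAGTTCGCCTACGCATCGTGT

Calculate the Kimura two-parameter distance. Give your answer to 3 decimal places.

Of 31 sites, 1 differences are transitions and 1 are transversions, so P = 1/31 ≈ 0.032258 and Q = 1/31 ≈ 0.032258.
Under the Kimura two-parameter model, d = −½ ln(1 − 2P − Q) − ¼ ln(1 − 2Q).
1 − 2P − Q = 0.903226, giving −½ ln(0.903226) = 0.050891.
1 − 2Q = 0.935484, giving −¼ ln(0.935484) = 0.016673.
d = 0.050891 + 0.016673 = 0.067564.

0.068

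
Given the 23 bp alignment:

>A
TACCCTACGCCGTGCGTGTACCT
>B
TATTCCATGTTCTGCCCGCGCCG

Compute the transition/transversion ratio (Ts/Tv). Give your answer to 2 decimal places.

3.00

Transitions are A↔G and C↔T; transversions are all other mismatches.
Transitions: 9. Transversions: 3.
R = 9/3 = 3.00.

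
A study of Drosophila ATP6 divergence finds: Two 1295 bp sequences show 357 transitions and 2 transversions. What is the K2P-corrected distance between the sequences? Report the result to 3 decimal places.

P = 357/1295 ≈ 0.275676 and Q = 2/1295 ≈ 0.001544.
Under the Kimura two-parameter model, d = −½ ln(1 − 2P − Q) − ¼ ln(1 − 2Q).
1 − 2P − Q = 0.447104, giving −½ ln(0.447104) = 0.402482.
1 − 2Q = 0.996912, giving −¼ ln(0.996912) = 0.000773.
d = 0.402482 + 0.000773 = 0.403255.

0.403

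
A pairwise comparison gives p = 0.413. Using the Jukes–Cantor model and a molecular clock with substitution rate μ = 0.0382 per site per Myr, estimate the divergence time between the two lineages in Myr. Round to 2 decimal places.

d = −(3/4) ln(1 − 4p/3) = −0.75 ln(1 − 0.550667) = −0.75 ln(0.449333)
  = −0.75 × (-0.799991) = 0.599993 substitutions/site.
Under a molecular clock d = 2μt, so t = d/(2μ) = 0.599993 / (2 × 0.0382) = 7.85 Myr.

7.85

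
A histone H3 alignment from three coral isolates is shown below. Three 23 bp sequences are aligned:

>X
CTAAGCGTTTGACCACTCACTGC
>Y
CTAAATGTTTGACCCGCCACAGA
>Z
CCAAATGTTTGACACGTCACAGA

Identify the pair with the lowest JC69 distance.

X–Y: 7/23 differ, p = 0.304, d = 0.390.
X–Z: 8/23 differ, p = 0.348, d = 0.467.
Y–Z: 3/23 differ, p = 0.130, d = 0.143.
The smallest distance is between Y and Z.

Y and Z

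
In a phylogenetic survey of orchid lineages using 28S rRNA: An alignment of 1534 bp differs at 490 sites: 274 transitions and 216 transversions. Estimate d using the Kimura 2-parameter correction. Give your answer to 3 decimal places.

P = 274/1534 ≈ 0.178618 and Q = 216/1534 ≈ 0.140808.
Under the Kimura two-parameter model, d = −½ ln(1 − 2P − Q) − ¼ ln(1 − 2Q).
1 − 2P − Q = 0.501956, giving −½ ln(0.501956) = 0.344621.
1 − 2Q = 0.718384, giving −¼ ln(0.718384) = 0.082688.
d = 0.344621 + 0.082688 = 0.427309.

0.427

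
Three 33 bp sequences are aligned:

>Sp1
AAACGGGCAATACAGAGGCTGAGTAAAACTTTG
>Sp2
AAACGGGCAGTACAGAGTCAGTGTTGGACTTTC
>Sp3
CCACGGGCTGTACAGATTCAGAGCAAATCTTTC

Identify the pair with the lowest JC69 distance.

Sp1 and Sp2

Sp1–Sp2: 8/33 differ, p = 0.242, d = 0.293.
Sp1–Sp3: 10/33 differ, p = 0.303, d = 0.388.
Sp2–Sp3: 10/33 differ, p = 0.303, d = 0.388.
The smallest distance is between Sp1 and Sp2.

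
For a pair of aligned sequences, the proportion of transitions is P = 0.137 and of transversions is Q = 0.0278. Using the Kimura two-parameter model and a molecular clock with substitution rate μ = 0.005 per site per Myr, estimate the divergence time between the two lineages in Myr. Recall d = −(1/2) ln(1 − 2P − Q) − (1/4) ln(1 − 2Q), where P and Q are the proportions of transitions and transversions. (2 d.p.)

Under the Kimura two-parameter model, d = −½ ln(1 − 2P − Q) − ¼ ln(1 − 2Q).
1 − 2P − Q = 0.6982, giving −½ ln(0.6982) = 0.179625.
1 − 2Q = 0.9444, giving −¼ ln(0.9444) = 0.014301.
d = 0.179625 + 0.014301 = 0.193926.
Under a molecular clock d = 2μt, so t = d/(2μ) = 0.193926 / (2 × 0.005) = 19.39 Myr.

19.39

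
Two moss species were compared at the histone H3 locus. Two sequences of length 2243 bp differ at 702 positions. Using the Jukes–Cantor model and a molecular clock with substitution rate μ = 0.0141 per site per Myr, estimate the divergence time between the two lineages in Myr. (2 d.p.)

14.36

p = 702/2243 ≈ 0.312974.
d = −(3/4) ln(1 − 4p/3) = −0.75 ln(1 − 0.417299) = −0.75 ln(0.582701)
  = −0.75 × (-0.540081) = 0.405061 substitutions/site.
Under a molecular clock d = 2μt, so t = d/(2μ) = 0.405061 / (2 × 0.0141) = 14.36 Myr.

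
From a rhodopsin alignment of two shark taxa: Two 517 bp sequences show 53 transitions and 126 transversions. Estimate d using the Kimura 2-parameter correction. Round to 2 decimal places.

0.46

P = 53/517 ≈ 0.102515 and Q = 126/517 ≈ 0.243714.
Under the Kimura two-parameter model, d = −½ ln(1 − 2P − Q) − ¼ ln(1 − 2Q).
1 − 2P − Q = 0.551256, giving −½ ln(0.551256) = 0.297778.
1 − 2Q = 0.512572, giving −¼ ln(0.512572) = 0.167079.
d = 0.297778 + 0.167079 = 0.464857.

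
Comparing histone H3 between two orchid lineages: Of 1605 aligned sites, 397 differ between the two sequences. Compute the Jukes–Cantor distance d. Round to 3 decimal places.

p = 397/1605 ≈ 0.247352.
d = −(3/4) ln(1 − 4p/3) = −0.75 ln(1 − 0.329803) = −0.75 ln(0.670197)
  = −0.75 × (-0.400184) = 0.300138 substitutions/site.

0.300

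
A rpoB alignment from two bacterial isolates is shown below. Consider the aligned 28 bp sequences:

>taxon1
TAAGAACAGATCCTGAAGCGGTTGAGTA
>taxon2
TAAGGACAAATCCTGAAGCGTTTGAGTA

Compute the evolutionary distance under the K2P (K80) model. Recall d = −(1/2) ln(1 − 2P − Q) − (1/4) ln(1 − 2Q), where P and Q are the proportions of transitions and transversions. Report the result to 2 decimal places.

Of 28 sites, 2 differences are transitions and 1 are transversions, so P = 2/28 ≈ 0.071429 and Q = 1/28 ≈ 0.035714.
Under the Kimura two-parameter model, d = −½ ln(1 − 2P − Q) − ¼ ln(1 − 2Q).
1 − 2P − Q = 0.821428, giving −½ ln(0.821428) = 0.098355.
1 − 2Q = 0.928572, giving −¼ ln(0.928572) = 0.018527.
d = 0.098355 + 0.018527 = 0.116882.

0.12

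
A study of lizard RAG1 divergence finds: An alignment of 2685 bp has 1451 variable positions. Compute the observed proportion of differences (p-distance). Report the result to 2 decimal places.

p = 1451/2685 = 0.540409… ≈ 0.54 (to 2 d.p.).

0.54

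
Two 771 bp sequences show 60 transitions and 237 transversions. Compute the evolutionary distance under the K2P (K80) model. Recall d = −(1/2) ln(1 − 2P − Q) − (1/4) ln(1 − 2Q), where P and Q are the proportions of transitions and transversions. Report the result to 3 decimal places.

P = 60/771 ≈ 0.077821 and Q = 237/771 ≈ 0.307393.
Under the Kimura two-parameter model, d = −½ ln(1 − 2P − Q) − ¼ ln(1 − 2Q).
1 − 2P − Q = 0.536965, giving −½ ln(0.536965) = 0.310911.
1 − 2Q = 0.385214, giving −¼ ln(0.385214) = 0.238489.
d = 0.310911 + 0.238489 = 0.549400.

0.549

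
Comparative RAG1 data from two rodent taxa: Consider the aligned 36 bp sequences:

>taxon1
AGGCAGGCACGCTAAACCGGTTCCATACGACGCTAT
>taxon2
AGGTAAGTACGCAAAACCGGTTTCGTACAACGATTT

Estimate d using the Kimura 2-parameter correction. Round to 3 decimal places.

0.315

Of 36 sites, 6 differences are transitions and 3 are transversions, so P = 6/36 ≈ 0.166667 and Q = 3/36 ≈ 0.083333.
Under the Kimura two-parameter model, d = −½ ln(1 − 2P − Q) − ¼ ln(1 − 2Q).
1 − 2P − Q = 0.583333, giving −½ ln(0.583333) = 0.269499.
1 − 2Q = 0.833334, giving −¼ ln(0.833334) = 0.045580.
d = 0.269499 + 0.045580 = 0.315079.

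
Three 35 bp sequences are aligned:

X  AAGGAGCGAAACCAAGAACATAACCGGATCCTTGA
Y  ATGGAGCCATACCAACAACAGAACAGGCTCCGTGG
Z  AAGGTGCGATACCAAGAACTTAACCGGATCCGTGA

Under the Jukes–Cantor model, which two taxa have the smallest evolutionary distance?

X and Z

X–Y: 9/35 differ, p = 0.257, d = 0.315.
X–Z: 4/35 differ, p = 0.114, d = 0.124.
Y–Z: 9/35 differ, p = 0.257, d = 0.315.
The smallest distance is between X and Z.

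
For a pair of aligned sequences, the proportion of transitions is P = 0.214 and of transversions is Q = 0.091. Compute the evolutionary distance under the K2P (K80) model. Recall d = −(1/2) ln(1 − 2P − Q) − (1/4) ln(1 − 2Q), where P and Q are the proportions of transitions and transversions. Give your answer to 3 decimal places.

Under the Kimura two-parameter model, d = −½ ln(1 − 2P − Q) − ¼ ln(1 − 2Q).
1 − 2P − Q = 0.481, giving −½ ln(0.481) = 0.365944.
1 − 2Q = 0.818, giving −¼ ln(0.818) = 0.050223.
d = 0.365944 + 0.050223 = 0.416167.

0.416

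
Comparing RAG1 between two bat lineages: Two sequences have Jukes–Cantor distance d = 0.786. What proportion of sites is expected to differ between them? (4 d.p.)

p = (3/4)(1 − e^(−4d/3)) = 0.75 × (1 − e^(-1.048)) = 0.75 × (1 − 0.350638) = 0.487022.

0.4870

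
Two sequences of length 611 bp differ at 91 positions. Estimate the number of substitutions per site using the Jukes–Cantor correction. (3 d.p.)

p = 91/611 ≈ 0.148936.
d = −(3/4) ln(1 − 4p/3) = −0.75 ln(1 − 0.198581) = −0.75 ln(0.801419)
  = −0.75 × (-0.221371) = 0.166028 substitutions/site.

0.166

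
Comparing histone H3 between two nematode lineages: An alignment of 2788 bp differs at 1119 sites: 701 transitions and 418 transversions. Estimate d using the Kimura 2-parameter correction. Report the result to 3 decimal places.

0.618

P = 701/2788 ≈ 0.251435 and Q = 418/2788 ≈ 0.149928.
Under the Kimura two-parameter model, d = −½ ln(1 − 2P − Q) − ¼ ln(1 − 2Q).
1 − 2P − Q = 0.347202, giving −½ ln(0.347202) = 0.528924.
1 − 2Q = 0.700144, giving −¼ ln(0.700144) = 0.089117.
d = 0.528924 + 0.089117 = 0.618041.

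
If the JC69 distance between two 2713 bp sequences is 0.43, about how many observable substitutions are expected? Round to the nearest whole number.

888

Invert JC69: p = (3/4)(1 − e^(−4d/3)) = 0.75 × (1 − e^(-0.573333)) = 0.75 × (1 − 0.563644) = 0.327267.
Expected differing sites = pL ≈ 0.327267 × 2713 = 887.875371 ≈ 888.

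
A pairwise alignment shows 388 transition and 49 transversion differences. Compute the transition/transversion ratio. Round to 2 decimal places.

R = 388/49 = 7.918367… ≈ 7.92 (to 2 d.p.).

7.92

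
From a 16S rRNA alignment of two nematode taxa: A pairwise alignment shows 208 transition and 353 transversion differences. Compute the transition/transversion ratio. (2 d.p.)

0.59

R = 208/353 = 0.589235… ≈ 0.59 (to 2 d.p.).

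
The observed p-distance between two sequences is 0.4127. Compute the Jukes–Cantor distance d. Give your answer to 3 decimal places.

0.599

d = −(3/4) ln(1 − 4p/3) = −0.75 ln(1 − 0.550267) = −0.75 ln(0.449733)
  = −0.75 × (-0.799101) = 0.599326 substitutions/site.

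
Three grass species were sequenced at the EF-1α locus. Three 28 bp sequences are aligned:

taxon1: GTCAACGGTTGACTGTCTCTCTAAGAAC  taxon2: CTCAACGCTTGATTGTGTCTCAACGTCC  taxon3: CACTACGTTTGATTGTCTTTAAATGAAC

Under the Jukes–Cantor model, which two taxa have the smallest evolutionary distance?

taxon1 and taxon2

taxon1–taxon2: 8/28 differ, p = 0.286, d = 0.360.
taxon1–taxon3: 9/28 differ, p = 0.321, d = 0.420.
taxon2–taxon3: 9/28 differ, p = 0.321, d = 0.420.
The smallest distance is between taxon1 and taxon2.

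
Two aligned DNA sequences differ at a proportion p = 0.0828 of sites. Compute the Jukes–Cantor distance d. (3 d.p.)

d = −(3/4) ln(1 − 4p/3) = −0.75 ln(1 − 0.1104) = −0.75 ln(0.8896)
  = −0.75 × (-0.116983) = 0.087737 substitutions/site.

0.088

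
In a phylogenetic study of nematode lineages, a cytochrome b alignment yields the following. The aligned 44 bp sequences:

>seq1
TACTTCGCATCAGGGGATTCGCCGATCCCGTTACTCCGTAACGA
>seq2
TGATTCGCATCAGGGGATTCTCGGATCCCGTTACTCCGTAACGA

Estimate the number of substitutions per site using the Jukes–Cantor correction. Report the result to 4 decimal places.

0.0969

The sequences differ at 4 of 44 sites (2, 3, 21, 23), so p = 4/44 ≈ 0.090909.
d = −(3/4) ln(1 − 4p/3) = −0.75 ln(1 − 0.121212) = −0.75 ln(0.878788)
  = −0.75 × (-0.129212) = 0.096909 substitutions/site.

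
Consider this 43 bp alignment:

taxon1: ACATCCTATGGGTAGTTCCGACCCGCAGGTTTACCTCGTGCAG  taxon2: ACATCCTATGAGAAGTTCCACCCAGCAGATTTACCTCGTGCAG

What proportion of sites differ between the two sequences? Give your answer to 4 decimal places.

0.1395

The sequences differ at 6 of 43 positions (sites 11, 13, 20, 21, 24, 29).
p = 6/43 = 0.139534… ≈ 0.1395 (to 4 d.p.).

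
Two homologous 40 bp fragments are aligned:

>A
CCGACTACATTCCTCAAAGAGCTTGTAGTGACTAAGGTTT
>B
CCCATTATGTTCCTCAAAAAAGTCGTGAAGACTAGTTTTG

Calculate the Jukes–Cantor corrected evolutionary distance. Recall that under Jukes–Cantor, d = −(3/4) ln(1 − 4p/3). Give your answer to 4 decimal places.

The sequences differ at 15 of 40 sites, so p = 15/40 = 0.375.
d = −(3/4) ln(1 − 4p/3) = −0.75 ln(1 − 0.5) = −0.75 ln(0.5)
  = −0.75 × (-0.693147) = 0.519860 substitutions/site.

0.5199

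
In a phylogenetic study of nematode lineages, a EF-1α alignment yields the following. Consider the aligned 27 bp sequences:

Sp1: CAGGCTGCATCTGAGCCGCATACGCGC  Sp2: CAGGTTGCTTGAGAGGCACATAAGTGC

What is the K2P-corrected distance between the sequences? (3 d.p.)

Of 27 sites, 3 differences are transitions and 5 are transversions, so P = 3/27 ≈ 0.111111 and Q = 5/27 ≈ 0.185185.
Under the Kimura two-parameter model, d = −½ ln(1 − 2P − Q) − ¼ ln(1 − 2Q).
1 − 2P − Q = 0.592593, giving −½ ln(0.592593) = 0.261624.
1 − 2Q = 0.62963, giving −¼ ln(0.62963) = 0.115656.
d = 0.261624 + 0.115656 = 0.377280.

0.377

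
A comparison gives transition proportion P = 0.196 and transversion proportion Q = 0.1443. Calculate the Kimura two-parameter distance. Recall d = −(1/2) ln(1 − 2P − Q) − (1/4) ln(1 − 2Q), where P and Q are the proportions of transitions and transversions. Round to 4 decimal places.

Under the Kimura two-parameter model, d = −½ ln(1 − 2P − Q) − ¼ ln(1 − 2Q).
1 − 2P − Q = 0.4637, giving −½ ln(0.4637) = 0.384259.
1 − 2Q = 0.7114, giving −¼ ln(0.7114) = 0.085130.
d = 0.384259 + 0.085130 = 0.469389.

0.4694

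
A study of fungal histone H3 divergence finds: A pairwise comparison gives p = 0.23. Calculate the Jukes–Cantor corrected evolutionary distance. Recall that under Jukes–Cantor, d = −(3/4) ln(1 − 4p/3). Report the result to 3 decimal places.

d = −(3/4) ln(1 − 4p/3) = −0.75 ln(1 − 0.306667) = −0.75 ln(0.693333)
  = −0.75 × (-0.366245) = 0.274684 substitutions/site.

0.275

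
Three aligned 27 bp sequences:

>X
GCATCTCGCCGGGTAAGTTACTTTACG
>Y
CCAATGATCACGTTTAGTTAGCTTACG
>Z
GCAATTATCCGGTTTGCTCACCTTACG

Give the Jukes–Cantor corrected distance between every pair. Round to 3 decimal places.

d(X,Y) = 0.673, d(X,Z) = 0.511, d(Y,Z) = 0.377

X–Y: 12/27 sites differ → p ≈ 0.444444, d = −0.75 ln(1 − 0.592592) = 0.673455 ≈ 0.673.
X–Z: 10/27 sites differ → p ≈ 0.37037, d = −0.75 ln(1 − 0.493827) = 0.510658 ≈ 0.511.
Y–Z: 8/27 sites differ → p ≈ 0.296296, d = −0.75 ln(1 − 0.395061) = 0.376971 ≈ 0.377.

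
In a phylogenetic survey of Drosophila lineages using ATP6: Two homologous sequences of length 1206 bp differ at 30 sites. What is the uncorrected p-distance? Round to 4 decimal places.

0.0249

p = 30/1206 = 0.024875… ≈ 0.0249 (to 4 d.p.).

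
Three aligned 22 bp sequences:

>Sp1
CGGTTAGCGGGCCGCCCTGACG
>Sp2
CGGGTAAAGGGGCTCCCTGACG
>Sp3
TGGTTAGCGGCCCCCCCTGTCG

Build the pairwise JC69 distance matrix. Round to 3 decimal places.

Sp1–Sp2: 5/22 sites differ → p ≈ 0.227273, d = −0.75 ln(1 − 0.303031) = 0.270761 ≈ 0.271.
Sp1–Sp3: 4/22 sites differ → p ≈ 0.181818, d = −0.75 ln(1 − 0.242424) = 0.208224 ≈ 0.208.
Sp2–Sp3: 8/22 sites differ → p ≈ 0.363636, d = −0.75 ln(1 − 0.484848) = 0.497470 ≈ 0.497.

d(Sp1,Sp2) = 0.271, d(Sp1,Sp3) = 0.208, d(Sp2,Sp3) = 0.497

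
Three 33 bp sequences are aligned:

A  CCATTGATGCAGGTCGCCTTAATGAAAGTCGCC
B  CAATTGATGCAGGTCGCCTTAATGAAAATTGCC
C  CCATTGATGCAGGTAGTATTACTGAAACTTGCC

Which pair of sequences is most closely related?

A–B: 3/33 differ, p = 0.091, d = 0.097.
A–C: 6/33 differ, p = 0.182, d = 0.208.
B–C: 6/33 differ, p = 0.182, d = 0.208.
The smallest distance is between A and B.

A and B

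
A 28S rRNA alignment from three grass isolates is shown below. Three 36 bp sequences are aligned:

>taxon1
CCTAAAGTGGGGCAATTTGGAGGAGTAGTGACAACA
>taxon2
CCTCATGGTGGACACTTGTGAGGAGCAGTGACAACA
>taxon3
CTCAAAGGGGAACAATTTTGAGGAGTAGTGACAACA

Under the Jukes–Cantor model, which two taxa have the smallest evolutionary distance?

taxon1 and taxon3

taxon1–taxon2: 9/36 differ, p = 0.250, d = 0.304.
taxon1–taxon3: 6/36 differ, p = 0.167, d = 0.188.
taxon2–taxon3: 9/36 differ, p = 0.250, d = 0.304.
The smallest distance is between taxon1 and taxon3.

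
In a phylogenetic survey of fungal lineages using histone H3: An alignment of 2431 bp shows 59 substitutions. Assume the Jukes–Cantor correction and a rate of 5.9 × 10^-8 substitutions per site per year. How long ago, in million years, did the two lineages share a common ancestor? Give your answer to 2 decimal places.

p = 59/2431 ≈ 0.02427.
d = −(3/4) ln(1 − 4p/3) = −0.75 ln(1 − 0.03236) = −0.75 ln(0.96764)
  = −0.75 × (-0.032895) = 0.024671 substitutions/site.
Under a molecular clock d = 2μt, so t = d/(2μ) = 0.024671 / (2 × 5.9 × 10^-8) = 0.21 million years.

0.21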